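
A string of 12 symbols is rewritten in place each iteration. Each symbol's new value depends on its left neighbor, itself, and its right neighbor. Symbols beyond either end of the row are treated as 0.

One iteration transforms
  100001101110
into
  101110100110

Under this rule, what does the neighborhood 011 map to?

At position 5 the neighborhood is 011; the next row has 0 there.

0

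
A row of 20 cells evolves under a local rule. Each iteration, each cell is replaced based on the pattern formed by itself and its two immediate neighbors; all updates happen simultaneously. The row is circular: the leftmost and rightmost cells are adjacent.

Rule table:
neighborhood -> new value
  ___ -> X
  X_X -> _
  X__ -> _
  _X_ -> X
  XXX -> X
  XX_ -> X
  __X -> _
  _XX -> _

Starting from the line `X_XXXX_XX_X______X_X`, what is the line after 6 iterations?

X_X__X__X_X_X__X_X__

iteration 1: X__XXX__X_X_XXXX_X__
iteration 2: X___XX__X_X__XXX_X__
iteration 3: X_X__X__X_X___XX_X__
iteration 4: X_X__X__X_X_X__X_X__
iteration 5: X_X__X__X_X_X__X_X__  (fixed point — unchanged through iteration 6)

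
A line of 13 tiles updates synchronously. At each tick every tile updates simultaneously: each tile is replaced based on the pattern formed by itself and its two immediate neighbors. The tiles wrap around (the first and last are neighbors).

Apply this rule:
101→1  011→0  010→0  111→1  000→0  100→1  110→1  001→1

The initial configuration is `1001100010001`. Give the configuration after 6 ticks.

0101011101101

1110110101010
0111011010101
1011101101010
0101110110101
1010111011010
0101011101101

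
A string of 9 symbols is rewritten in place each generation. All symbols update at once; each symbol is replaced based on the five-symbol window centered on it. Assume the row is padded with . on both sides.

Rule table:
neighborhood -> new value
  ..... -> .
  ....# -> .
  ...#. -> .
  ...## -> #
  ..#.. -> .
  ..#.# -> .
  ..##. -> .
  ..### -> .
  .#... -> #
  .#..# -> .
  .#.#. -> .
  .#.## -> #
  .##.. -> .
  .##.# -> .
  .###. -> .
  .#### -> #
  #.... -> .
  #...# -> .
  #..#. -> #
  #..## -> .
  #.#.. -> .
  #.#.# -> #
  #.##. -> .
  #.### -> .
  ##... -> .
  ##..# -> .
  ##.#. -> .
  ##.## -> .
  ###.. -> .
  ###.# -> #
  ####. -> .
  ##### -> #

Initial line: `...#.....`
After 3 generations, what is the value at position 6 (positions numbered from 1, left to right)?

.

generation 1: ....#....
generation 2: .....#...
generation 3: ......#..
position 6 holds .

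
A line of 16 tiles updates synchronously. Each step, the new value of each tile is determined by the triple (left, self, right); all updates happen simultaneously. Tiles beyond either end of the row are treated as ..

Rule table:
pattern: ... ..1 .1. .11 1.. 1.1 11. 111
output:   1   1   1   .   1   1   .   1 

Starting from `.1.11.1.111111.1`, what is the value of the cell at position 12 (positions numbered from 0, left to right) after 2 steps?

.

step 1: 111..111.1111.11
step 2: .1.11.1.1.11.1..
position 12 holds .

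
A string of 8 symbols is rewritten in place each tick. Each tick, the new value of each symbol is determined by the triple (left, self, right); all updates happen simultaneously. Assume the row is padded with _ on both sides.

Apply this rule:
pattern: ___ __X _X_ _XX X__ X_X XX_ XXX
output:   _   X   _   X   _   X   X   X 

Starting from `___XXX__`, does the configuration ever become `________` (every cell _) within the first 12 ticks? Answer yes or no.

no

__XXXX__
_XXXXX__
XXXXXX__
XXXXXX__  (fixed point — unchanged through tick 12)
tick 12 is XXXXXX__, still not uniform _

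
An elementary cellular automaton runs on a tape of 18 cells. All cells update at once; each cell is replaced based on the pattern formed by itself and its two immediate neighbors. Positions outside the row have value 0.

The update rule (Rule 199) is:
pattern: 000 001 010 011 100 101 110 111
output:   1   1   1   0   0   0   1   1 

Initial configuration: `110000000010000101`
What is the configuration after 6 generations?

generation 1: 010111111110111101
generation 2: 110011111110011101
generation 3: 010101111110101101
generation 4: 110100111110100101
generation 5: 010101011110101101
generation 6: 110101001110100101

110101001110100101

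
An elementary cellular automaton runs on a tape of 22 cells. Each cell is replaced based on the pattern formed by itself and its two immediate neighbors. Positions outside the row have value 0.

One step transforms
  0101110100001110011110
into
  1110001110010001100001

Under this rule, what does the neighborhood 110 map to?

At position 5 the neighborhood is 110; the next row has 0 there.

0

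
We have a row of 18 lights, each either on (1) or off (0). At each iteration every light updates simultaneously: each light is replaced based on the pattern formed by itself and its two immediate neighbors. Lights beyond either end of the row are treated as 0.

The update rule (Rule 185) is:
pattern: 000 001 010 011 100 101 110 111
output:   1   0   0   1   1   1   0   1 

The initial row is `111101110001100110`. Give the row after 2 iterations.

111011101101010101
110111011010101010

110111011010101010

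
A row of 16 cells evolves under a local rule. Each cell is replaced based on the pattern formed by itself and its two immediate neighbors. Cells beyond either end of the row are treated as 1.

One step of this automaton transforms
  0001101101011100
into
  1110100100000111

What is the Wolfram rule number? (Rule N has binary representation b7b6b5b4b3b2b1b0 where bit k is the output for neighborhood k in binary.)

83

position 12: 111 → 0  (bit 7 = 0)
position 4: 110 → 1  (bit 6 = 1)
position 5: 101 → 0  (bit 5 = 0)
position 0: 100 → 1  (bit 4 = 1)
position 3: 011 → 0  (bit 3 = 0)
position 9: 010 → 0  (bit 2 = 0)
position 2: 001 → 1  (bit 1 = 1)
position 1: 000 → 1  (bit 0 = 1)
bits b7..b0 = 01010011 = 83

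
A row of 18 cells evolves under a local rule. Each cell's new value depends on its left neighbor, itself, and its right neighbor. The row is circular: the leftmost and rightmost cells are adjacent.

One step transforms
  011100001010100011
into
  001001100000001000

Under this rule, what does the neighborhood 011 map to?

At position 1 the neighborhood is 011; the next row has 0 there.

0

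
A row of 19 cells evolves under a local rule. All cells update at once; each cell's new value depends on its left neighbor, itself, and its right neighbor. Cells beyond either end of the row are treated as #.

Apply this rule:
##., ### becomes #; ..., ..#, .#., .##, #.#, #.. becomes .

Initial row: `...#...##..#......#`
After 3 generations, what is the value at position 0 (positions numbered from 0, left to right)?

.

........#..........
...................
...................
position 0 holds .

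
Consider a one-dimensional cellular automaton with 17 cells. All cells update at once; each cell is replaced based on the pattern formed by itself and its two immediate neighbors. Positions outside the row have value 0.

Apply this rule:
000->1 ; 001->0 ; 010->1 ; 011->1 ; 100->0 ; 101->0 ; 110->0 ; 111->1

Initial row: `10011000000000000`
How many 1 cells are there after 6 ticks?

10

10010011111111111
10010011111111110
10010011111111100
10010011111111001
10010011111110001
10010011111100101
count of 1: 10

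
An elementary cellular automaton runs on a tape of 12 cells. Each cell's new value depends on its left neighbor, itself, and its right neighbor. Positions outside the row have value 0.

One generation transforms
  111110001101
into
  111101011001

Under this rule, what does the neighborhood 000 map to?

At position 6 the neighborhood is 000; the next row has 0 there.

0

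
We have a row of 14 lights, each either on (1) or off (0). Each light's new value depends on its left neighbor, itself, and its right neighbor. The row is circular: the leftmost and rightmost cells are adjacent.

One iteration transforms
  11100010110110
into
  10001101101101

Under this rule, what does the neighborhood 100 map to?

0

At position 3 the neighborhood is 100; the next row has 0 there.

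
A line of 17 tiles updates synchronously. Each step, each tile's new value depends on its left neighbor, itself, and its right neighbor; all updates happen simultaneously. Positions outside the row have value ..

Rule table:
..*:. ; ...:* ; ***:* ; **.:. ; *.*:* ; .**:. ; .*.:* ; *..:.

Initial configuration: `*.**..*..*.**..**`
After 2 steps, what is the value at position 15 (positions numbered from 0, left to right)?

*

**....*..**......
...**.*.....*****
position 15 holds *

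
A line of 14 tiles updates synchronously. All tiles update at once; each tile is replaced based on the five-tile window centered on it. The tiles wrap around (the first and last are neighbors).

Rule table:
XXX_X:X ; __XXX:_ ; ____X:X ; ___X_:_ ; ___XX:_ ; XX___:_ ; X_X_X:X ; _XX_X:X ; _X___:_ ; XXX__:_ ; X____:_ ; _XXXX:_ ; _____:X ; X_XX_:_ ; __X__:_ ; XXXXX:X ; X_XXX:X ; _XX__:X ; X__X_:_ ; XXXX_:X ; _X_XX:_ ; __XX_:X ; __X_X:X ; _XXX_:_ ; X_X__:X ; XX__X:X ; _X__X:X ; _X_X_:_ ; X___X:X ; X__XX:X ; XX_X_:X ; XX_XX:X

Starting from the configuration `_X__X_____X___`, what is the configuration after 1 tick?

__X____XX____X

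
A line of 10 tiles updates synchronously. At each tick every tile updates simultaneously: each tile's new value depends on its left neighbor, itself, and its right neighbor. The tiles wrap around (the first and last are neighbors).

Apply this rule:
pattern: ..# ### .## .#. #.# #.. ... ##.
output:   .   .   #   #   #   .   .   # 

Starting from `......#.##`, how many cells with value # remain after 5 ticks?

tick 1: ......####
tick 2: ......#..#
tick 3: ......#..#  (fixed point — unchanged through tick 5)
count of #: 2

2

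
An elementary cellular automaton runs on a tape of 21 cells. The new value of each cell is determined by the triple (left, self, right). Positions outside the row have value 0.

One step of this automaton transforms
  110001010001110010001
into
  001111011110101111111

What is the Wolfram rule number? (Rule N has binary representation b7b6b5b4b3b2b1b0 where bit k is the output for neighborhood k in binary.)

position 12: 111 → 1  (bit 7 = 1)
position 1: 110 → 0  (bit 6 = 0)
position 6: 101 → 0  (bit 5 = 0)
position 2: 100 → 1  (bit 4 = 1)
position 0: 011 → 0  (bit 3 = 0)
position 5: 010 → 1  (bit 2 = 1)
position 4: 001 → 1  (bit 1 = 1)
position 3: 000 → 1  (bit 0 = 1)
bits b7..b0 = 10010111 = 151

151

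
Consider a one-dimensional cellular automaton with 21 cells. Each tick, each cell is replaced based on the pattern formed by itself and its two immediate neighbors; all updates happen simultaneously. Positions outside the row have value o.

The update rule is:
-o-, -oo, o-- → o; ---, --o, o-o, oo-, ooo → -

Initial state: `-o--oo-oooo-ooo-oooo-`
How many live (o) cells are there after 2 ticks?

9

-oo-o--o----o---o----
-o--oo-oo---oo--oo---
count of o: 9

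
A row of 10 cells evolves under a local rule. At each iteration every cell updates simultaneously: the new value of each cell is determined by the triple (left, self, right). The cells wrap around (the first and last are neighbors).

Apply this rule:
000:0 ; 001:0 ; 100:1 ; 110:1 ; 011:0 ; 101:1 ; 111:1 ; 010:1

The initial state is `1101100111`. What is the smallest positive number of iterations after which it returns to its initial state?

10

1110110011
1111011001
1111101100
0111110110
0011111011
1001111101
1100111110
0110011111
1011001111
1101100111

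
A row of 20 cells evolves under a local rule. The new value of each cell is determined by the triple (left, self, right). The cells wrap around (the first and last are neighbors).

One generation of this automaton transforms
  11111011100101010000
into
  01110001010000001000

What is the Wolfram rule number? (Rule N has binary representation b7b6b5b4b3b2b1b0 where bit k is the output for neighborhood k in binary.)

144

position 1: 111 → 1  (bit 7 = 1)
position 4: 110 → 0  (bit 6 = 0)
position 5: 101 → 0  (bit 5 = 0)
position 9: 100 → 1  (bit 4 = 1)
position 0: 011 → 0  (bit 3 = 0)
position 11: 010 → 0  (bit 2 = 0)
position 10: 001 → 0  (bit 1 = 0)
position 17: 000 → 0  (bit 0 = 0)
bits b7..b0 = 10010000 = 144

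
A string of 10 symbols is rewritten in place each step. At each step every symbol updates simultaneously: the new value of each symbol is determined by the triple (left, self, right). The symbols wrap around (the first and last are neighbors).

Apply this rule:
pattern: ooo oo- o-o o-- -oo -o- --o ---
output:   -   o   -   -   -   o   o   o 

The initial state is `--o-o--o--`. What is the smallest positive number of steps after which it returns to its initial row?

2

ooo-o-oo-o
--o-o--o--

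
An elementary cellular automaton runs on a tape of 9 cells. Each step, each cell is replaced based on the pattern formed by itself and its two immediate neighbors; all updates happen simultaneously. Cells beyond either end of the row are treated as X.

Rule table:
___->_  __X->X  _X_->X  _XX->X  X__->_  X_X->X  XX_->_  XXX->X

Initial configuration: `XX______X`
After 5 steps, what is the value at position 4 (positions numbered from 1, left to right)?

X______XX
______XXX
_____XXXX
____XXXXX
___XXXXXX
position 4 holds X

X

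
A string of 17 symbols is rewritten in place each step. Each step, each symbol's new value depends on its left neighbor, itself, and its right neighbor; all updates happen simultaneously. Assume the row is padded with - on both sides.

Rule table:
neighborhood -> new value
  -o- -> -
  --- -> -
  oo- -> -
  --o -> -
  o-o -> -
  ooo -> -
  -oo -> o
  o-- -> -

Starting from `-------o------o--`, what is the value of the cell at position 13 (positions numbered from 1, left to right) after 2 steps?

-

-----------------
-----------------
position 13 holds -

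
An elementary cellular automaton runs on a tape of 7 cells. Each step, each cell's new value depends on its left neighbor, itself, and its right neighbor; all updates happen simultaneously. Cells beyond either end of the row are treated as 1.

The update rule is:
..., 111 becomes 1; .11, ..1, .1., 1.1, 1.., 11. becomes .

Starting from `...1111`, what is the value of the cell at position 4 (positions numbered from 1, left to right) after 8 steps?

.

.1..111
.....11
.111..1
..1....
....11.
.11....
....11.  (repeats step 5; period 2)
step 8: .11....
position 4 holds .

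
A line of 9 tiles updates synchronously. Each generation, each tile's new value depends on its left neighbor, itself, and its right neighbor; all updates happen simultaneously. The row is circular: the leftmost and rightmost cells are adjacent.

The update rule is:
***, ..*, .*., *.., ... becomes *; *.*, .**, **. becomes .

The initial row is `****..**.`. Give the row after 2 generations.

*.....***

generation 1: .**.**...
generation 2: *.....***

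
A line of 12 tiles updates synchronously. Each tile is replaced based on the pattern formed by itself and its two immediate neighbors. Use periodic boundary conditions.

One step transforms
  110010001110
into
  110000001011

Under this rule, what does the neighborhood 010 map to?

0

At position 4 the neighborhood is 010; the next row has 0 there.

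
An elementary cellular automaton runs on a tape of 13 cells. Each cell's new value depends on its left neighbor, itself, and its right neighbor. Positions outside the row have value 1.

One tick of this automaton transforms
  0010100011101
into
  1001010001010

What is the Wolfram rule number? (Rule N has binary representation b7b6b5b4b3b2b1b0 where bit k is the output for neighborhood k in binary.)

176

position 9: 111 → 1  (bit 7 = 1)
position 10: 110 → 0  (bit 6 = 0)
position 3: 101 → 1  (bit 5 = 1)
position 0: 100 → 1  (bit 4 = 1)
position 8: 011 → 0  (bit 3 = 0)
position 2: 010 → 0  (bit 2 = 0)
position 1: 001 → 0  (bit 1 = 0)
position 6: 000 → 0  (bit 0 = 0)
bits b7..b0 = 10110000 = 176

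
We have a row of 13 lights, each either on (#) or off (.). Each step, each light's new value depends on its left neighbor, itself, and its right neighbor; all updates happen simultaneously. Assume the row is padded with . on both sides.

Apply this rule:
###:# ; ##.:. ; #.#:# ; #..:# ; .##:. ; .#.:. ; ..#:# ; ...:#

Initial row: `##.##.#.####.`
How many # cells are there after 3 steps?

6

..#..#.#.##.#
##.##.#.#..#.
..#..#.#.##.#
count of #: 6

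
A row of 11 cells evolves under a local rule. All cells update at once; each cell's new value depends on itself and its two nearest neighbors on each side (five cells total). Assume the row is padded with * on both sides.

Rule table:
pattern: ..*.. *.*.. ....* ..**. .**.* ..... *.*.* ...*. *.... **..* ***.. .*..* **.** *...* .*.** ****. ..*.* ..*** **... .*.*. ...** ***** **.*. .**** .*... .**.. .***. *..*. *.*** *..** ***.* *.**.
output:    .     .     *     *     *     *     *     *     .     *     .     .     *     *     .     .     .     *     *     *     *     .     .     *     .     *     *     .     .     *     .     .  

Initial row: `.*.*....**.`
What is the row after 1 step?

.**...*****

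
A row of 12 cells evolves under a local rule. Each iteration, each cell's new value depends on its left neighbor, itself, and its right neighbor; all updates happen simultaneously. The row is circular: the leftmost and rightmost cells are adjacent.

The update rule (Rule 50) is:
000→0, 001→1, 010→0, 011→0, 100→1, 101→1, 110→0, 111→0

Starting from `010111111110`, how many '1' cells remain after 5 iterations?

101000000001
010100000010
101010000101
010101001010
101010110101
count of 1: 7

7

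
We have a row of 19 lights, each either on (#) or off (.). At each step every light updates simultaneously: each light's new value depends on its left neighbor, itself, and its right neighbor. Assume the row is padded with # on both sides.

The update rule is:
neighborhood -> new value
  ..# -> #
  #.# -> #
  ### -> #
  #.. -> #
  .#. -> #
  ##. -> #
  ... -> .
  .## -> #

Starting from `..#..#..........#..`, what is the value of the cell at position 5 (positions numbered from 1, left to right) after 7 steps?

step 1: #######........####
step 2: ########......#####
step 3: #########....######
step 4: ##########..#######
step 5: ###################
step 6: ###################  (fixed point — unchanged through step 7)
position 5 holds #

#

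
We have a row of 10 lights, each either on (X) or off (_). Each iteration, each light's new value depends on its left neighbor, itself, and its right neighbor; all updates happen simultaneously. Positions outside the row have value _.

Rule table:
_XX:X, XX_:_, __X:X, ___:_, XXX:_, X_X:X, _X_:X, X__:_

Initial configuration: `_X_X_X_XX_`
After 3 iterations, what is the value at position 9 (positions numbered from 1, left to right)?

XXXXXXXX__
X_________
X_________
position 9 holds _

_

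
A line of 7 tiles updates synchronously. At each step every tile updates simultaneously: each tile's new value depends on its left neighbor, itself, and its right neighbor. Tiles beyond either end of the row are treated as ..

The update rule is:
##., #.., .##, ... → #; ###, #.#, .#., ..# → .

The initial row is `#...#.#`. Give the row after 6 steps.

.##....
.######
.#....#
..###..
#.#.###
....#.#

....#.#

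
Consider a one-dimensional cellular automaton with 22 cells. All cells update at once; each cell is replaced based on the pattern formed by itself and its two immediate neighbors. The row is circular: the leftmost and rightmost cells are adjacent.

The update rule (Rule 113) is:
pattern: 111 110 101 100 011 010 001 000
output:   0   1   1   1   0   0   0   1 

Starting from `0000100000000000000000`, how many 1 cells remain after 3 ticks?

20

tick 1: 1110011111111111111111
tick 2: 0011000000000000000000
tick 3: 1001111111111111111111
count of 1: 20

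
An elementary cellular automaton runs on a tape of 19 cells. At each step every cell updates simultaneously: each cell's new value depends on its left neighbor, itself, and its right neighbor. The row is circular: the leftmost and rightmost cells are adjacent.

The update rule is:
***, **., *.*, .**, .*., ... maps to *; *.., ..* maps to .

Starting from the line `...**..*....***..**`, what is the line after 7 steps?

*****..********..**

.*.**..*.**.***..**
*****..********..**
*****..********..**  (fixed point — unchanged through step 7)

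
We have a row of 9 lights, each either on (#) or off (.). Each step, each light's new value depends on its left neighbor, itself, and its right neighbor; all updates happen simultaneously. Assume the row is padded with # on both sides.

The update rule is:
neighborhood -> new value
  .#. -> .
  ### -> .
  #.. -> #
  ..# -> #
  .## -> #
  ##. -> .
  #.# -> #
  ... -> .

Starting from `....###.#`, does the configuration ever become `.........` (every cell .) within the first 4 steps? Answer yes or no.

step 1: #..##..##
step 2: .###.###.
step 3: ##..##..#
step 4: ..###.###
step 4 is ..###.###, still not uniform .

no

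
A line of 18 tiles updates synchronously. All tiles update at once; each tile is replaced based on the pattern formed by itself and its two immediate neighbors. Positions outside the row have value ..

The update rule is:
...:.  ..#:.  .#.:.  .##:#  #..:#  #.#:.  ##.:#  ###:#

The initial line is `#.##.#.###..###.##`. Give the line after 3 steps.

..##...####.###.##
..###..####.###.##
..####.####.###.##

..####.####.###.##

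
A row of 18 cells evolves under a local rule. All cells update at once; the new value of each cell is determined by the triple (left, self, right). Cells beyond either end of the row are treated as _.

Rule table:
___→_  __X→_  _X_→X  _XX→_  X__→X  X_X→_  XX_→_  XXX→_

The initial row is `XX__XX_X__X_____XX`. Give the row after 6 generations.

__X____XX_XX______
__XX________X_____
____X_______XX____
____XX________X___
______X_______XX__
______XX________X_

______XX________X_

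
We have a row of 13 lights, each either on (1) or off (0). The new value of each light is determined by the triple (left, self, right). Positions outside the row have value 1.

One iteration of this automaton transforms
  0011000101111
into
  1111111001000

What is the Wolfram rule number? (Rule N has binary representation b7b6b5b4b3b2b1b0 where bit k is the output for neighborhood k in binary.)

91

position 10: 111 → 0  (bit 7 = 0)
position 3: 110 → 1  (bit 6 = 1)
position 8: 101 → 0  (bit 5 = 0)
position 0: 100 → 1  (bit 4 = 1)
position 2: 011 → 1  (bit 3 = 1)
position 7: 010 → 0  (bit 2 = 0)
position 1: 001 → 1  (bit 1 = 1)
position 5: 000 → 1  (bit 0 = 1)
bits b7..b0 = 01011011 = 91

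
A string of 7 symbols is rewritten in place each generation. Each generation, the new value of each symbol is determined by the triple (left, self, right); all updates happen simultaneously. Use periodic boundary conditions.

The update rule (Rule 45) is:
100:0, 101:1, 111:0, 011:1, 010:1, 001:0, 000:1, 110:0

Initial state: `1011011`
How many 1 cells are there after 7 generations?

6

0110110
0101100
0111001
1100001
0001101
0101011
1111110
count of 1: 6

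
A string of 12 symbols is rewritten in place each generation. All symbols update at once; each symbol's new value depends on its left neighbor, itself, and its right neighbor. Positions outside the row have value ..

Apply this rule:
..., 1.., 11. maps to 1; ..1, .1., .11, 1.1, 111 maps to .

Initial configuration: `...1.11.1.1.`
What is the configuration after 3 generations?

11....1....1
.1111..111..
....11...111

....11...111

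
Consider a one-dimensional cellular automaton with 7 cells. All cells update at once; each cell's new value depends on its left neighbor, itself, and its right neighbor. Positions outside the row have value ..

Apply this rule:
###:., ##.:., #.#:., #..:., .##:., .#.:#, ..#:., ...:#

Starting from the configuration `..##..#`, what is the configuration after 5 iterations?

#.....#
#.###.#
#.....#  (repeats iteration 1; period 2)
iteration 5: #.....#

#.....#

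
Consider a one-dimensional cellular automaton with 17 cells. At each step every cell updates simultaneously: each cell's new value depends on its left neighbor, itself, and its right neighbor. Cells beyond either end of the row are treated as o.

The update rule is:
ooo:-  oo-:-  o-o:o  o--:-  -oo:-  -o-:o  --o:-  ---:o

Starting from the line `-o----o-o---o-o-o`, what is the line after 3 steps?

oo-oo-ooo-o-oooo-
--o--o---ooo----o
--o--o-o-----oo--

--o--o-o-----oo--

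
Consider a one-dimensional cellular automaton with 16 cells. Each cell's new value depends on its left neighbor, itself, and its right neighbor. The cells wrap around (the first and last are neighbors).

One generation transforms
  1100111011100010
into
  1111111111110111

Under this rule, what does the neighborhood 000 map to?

0

At position 12 the neighborhood is 000; the next row has 0 there.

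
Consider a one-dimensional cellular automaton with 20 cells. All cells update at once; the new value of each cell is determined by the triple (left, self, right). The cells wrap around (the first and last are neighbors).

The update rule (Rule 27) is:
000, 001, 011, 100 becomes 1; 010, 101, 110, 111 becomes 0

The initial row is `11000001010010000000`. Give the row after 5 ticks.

11101111100011011111

10111110001101111111
00100001111001000000
11011111000110111111
00010000111100100000
11101111100011011111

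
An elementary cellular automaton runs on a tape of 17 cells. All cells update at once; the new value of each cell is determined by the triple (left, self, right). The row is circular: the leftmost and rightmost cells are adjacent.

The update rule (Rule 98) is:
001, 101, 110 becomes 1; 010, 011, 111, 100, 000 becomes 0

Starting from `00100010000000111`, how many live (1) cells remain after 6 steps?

4

01000100000001001
10001000000010010
00010000000100101
00100000001001010
01000000010010100
10000000100101000
count of 1: 4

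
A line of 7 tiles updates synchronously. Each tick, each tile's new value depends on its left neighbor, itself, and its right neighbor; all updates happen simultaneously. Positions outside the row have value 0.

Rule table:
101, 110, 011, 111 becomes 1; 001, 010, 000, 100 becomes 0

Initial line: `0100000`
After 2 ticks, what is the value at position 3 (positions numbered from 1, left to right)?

0

0000000
0000000
position 3 holds 0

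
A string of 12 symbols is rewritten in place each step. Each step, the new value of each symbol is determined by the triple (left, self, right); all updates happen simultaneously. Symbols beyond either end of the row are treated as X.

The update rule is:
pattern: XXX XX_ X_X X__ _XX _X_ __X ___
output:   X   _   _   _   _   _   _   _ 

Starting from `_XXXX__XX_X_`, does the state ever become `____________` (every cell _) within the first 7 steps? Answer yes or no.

yes

__XX________
____________
all cells are _ at step 2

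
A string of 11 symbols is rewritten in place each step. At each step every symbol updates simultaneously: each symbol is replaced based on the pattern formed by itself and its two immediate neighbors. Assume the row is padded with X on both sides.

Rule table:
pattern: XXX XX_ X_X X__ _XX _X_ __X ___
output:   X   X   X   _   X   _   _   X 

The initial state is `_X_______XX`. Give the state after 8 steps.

X__XXXXX_XX
X__XXXXXXXX
X__XXXXXXXX  (fixed point — unchanged through step 8)

X__XXXXXXXX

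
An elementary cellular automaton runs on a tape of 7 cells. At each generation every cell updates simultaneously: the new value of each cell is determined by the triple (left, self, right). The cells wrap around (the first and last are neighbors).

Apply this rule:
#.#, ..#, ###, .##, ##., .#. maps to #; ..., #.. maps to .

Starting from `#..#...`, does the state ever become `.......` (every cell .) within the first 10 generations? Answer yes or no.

#.##..#
####.##
#######
#######  (fixed point — unchanged through generation 10)
generation 10 is #######, still not uniform .

no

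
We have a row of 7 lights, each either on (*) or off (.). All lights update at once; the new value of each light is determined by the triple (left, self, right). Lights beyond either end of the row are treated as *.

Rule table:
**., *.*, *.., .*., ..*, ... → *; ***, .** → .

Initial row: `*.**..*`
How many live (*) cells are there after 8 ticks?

5

**.***.
.**..**
*.***..
**..***
.***...
*..****
***....
..*****
count of *: 5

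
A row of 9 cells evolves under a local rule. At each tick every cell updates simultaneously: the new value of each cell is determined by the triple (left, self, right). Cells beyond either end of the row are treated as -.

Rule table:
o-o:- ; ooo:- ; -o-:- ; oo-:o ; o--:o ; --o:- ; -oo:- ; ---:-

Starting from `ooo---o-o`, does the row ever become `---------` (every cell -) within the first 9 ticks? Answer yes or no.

--oo-----
---oo----
----oo---
-----oo--
------oo-
-------oo
--------o
---------
all cells are - at tick 8

yes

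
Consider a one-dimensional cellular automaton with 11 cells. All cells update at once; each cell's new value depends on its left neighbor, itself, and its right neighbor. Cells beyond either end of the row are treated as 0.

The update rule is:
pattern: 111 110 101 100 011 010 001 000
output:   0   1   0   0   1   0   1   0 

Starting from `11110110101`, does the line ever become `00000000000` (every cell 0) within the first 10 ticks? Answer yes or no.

tick 1: 10010110000
tick 2: 00100110000
tick 3: 01001110000
tick 4: 10011010000
tick 5: 00111000000
tick 6: 01101000000
tick 7: 11100000000
tick 8: 10100000000
tick 9: 00000000000
all cells are 0 at tick 9

yes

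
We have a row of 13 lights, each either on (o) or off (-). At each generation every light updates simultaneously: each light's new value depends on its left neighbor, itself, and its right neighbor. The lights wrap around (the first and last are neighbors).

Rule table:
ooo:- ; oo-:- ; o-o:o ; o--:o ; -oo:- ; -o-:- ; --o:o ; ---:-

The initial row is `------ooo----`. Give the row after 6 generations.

-----o---o---
----o-o-o-o--
---o-o-o-o-o-
--o-o-o-o-o-o
oo-o-o-o-o-o-
--o-o-o-o-o-o

--o-o-o-o-o-o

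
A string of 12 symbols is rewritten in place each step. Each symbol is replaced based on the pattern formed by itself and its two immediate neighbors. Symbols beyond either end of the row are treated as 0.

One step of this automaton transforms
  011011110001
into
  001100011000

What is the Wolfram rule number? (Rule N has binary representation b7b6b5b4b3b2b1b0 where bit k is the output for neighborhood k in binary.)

112

position 5: 111 → 0  (bit 7 = 0)
position 2: 110 → 1  (bit 6 = 1)
position 3: 101 → 1  (bit 5 = 1)
position 8: 100 → 1  (bit 4 = 1)
position 1: 011 → 0  (bit 3 = 0)
position 11: 010 → 0  (bit 2 = 0)
position 0: 001 → 0  (bit 1 = 0)
position 9: 000 → 0  (bit 0 = 0)
bits b7..b0 = 01110000 = 112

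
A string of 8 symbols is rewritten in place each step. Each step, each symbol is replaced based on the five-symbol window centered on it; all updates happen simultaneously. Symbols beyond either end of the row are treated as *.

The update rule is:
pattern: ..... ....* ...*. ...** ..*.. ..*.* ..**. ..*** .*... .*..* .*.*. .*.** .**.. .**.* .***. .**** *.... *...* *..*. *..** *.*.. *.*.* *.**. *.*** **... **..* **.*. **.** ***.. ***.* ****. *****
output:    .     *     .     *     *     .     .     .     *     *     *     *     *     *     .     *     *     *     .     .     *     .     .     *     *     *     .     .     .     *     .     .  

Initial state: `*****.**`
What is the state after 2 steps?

***..***

step 1: ....*.**
step 2: ***..***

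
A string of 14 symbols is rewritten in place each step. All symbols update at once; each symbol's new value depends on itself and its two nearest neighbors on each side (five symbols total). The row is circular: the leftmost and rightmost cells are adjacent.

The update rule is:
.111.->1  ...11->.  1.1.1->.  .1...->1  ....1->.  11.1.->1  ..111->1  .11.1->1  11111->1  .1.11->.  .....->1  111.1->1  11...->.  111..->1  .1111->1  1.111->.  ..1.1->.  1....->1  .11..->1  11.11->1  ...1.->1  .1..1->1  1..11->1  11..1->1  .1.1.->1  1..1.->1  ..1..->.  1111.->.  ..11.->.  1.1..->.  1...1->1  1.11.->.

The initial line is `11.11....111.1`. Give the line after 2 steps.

111.1.1..1111.
.111.1.1111.11

.111.1.1111.11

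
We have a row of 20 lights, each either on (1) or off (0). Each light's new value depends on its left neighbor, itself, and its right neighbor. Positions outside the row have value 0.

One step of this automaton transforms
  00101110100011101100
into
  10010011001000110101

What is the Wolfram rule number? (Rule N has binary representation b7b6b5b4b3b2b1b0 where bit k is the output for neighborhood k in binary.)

position 5: 111 → 0  (bit 7 = 0)
position 6: 110 → 1  (bit 6 = 1)
position 3: 101 → 1  (bit 5 = 1)
position 9: 100 → 0  (bit 4 = 0)
position 4: 011 → 0  (bit 3 = 0)
position 2: 010 → 0  (bit 2 = 0)
position 1: 001 → 0  (bit 1 = 0)
position 0: 000 → 1  (bit 0 = 1)
bits b7..b0 = 01100001 = 97

97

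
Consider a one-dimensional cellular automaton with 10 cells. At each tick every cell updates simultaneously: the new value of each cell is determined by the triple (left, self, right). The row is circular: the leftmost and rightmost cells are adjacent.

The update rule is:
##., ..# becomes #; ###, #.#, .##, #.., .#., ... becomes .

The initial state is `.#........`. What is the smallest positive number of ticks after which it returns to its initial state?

#.........
.........#
........#.
.......#..
......#...
.....#....
....#.....
...#......
..#.......
.#........

10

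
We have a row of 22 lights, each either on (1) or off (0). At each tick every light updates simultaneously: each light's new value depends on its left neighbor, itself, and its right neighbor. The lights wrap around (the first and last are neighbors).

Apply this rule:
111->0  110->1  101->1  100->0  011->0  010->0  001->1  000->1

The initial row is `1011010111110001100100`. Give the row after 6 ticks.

0101101000010110101001
1010110011101011010010
0101010100110101100101
1010101001011010101010
0101010010101101010101
1010100101010110101010

1010100101010110101010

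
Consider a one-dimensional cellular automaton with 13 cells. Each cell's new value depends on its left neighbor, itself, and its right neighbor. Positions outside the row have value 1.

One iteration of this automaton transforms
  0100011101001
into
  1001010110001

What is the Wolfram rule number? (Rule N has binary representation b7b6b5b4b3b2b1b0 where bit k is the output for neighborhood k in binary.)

105

position 6: 111 → 0  (bit 7 = 0)
position 7: 110 → 1  (bit 6 = 1)
position 0: 101 → 1  (bit 5 = 1)
position 2: 100 → 0  (bit 4 = 0)
position 5: 011 → 1  (bit 3 = 1)
position 1: 010 → 0  (bit 2 = 0)
position 4: 001 → 0  (bit 1 = 0)
position 3: 000 → 1  (bit 0 = 1)
bits b7..b0 = 01101001 = 105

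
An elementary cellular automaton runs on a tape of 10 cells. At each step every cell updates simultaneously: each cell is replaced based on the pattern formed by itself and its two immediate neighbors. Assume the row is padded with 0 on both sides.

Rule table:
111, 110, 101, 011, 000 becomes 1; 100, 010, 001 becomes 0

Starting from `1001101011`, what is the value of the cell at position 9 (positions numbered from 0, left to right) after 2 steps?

0001110111
1101111111
position 9 holds 1

1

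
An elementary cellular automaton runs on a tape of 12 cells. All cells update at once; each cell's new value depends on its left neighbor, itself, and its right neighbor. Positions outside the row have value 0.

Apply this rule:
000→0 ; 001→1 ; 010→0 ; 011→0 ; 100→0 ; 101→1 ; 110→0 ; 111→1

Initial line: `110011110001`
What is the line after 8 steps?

000100000000

000101100010
001010000100
010100001000
101000010000
010000100000
100001000000
000010000000
000100000000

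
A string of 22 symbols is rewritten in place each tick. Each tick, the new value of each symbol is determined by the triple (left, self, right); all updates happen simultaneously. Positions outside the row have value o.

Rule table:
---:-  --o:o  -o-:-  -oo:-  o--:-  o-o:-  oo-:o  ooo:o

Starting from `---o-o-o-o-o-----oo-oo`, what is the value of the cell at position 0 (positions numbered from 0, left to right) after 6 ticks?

-

--o-------------o-o--o
-o-------------o----o-
--------------o----o--
-------------o----o--o
------------o----o--o-
-----------o----o--o--
position 0 holds -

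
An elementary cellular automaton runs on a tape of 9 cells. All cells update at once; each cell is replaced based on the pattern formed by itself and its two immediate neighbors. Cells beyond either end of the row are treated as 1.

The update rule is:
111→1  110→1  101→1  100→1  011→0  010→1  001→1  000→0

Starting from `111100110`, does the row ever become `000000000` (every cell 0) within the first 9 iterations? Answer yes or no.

iteration 1: 111111011
iteration 2: 111111101
iteration 3: 111111110
iteration 4: 111111111
iteration 5: 111111111  (fixed point — unchanged through iteration 9)
iteration 9 is 111111111, still not uniform 0

no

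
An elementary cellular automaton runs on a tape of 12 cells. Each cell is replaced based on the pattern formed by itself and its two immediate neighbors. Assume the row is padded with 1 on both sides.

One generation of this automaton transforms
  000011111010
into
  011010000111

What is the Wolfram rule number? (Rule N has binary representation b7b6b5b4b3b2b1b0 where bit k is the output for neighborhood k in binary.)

45

position 5: 111 → 0  (bit 7 = 0)
position 8: 110 → 0  (bit 6 = 0)
position 9: 101 → 1  (bit 5 = 1)
position 0: 100 → 0  (bit 4 = 0)
position 4: 011 → 1  (bit 3 = 1)
position 10: 010 → 1  (bit 2 = 1)
position 3: 001 → 0  (bit 1 = 0)
position 1: 000 → 1  (bit 0 = 1)
bits b7..b0 = 00101101 = 45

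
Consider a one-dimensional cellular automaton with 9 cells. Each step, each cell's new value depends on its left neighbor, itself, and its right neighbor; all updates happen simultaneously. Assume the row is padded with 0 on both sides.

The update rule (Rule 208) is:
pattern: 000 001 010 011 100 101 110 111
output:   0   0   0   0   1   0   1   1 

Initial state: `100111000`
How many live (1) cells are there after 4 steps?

010011100
001001110
000100111
000010011
count of 1: 3

3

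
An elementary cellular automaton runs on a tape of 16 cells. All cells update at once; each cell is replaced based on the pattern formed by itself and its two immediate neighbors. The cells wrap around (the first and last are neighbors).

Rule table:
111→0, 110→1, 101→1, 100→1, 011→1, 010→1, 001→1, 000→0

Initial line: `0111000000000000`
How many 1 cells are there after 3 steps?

4

1101100000000000
1111110000000001
0000011000000011
count of 1: 4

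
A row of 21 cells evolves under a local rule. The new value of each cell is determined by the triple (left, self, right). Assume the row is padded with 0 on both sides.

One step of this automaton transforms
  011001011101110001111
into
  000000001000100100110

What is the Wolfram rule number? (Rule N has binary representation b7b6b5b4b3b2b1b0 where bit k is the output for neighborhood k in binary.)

position 8: 111 → 1  (bit 7 = 1)
position 2: 110 → 0  (bit 6 = 0)
position 6: 101 → 0  (bit 5 = 0)
position 3: 100 → 0  (bit 4 = 0)
position 1: 011 → 0  (bit 3 = 0)
position 5: 010 → 0  (bit 2 = 0)
position 0: 001 → 0  (bit 1 = 0)
position 15: 000 → 1  (bit 0 = 1)
bits b7..b0 = 10000001 = 129

129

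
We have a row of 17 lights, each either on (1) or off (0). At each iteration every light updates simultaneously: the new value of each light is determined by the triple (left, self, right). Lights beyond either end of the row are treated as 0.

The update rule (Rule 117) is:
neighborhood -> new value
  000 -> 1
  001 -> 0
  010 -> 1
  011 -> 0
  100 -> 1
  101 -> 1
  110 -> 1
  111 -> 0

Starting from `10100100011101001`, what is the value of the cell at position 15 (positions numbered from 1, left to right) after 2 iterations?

1

11110111000111101
00011001110000111
position 15 holds 1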